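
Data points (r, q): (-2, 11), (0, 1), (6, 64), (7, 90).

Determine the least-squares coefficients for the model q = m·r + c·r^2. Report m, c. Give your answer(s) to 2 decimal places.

The normal equations are: 89·m + 551·c = 992;  551·m + 3713·c = 6758.
Determinant 89·3713 − 551² = 26856.
m = (992·3713 − 551·6758)/26856 = -6727/4476; c = (89·6758 − 551·992)/26856 = 9145/4476.

m = -1.50, c = 2.04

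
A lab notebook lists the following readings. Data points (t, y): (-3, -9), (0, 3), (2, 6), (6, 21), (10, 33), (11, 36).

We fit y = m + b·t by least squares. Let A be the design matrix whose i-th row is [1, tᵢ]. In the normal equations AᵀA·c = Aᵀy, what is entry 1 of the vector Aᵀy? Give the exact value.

90

Entry 1 ↔ basis 1, so (Aᵀy)_{1} = Σᵢ yᵢ = (1)·(-9) + (1)·(3) + (1)·(6) + (1)·(21) + (1)·(33) + (1)·(36) = 90.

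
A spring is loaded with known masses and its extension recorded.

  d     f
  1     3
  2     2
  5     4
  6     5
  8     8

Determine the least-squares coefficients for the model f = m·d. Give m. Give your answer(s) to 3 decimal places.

m = 0.931

Entries of AᵀA: Σd·d = 130.
Right-hand side: Σd·f = 121.
So AᵀA·[m]ᵀ = Aᵀf: [[130]]·[m]ᵀ = [121]ᵀ.
m = 121/130 = 0.930769.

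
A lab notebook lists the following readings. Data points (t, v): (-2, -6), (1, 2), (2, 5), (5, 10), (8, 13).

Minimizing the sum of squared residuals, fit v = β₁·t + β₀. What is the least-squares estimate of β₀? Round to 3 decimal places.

β₀ = -0.476

Compute the Gram sums: Σt·t = 98, Σt = 14, Σ1 = 5.
Right-hand side: Σt·v = 178, Σv = 24.
So AᵀA·[β₁, β₀]ᵀ = Aᵀv: [[98, 14]; [14, 5]]·[β₁, β₀]ᵀ = [178, 24]ᵀ.
Determinant 98·5 − 14² = 294.
β₁ = (178·5 − 14·24)/294 = 277/147; β₀ = (98·24 − 14·178)/294 = -10/21.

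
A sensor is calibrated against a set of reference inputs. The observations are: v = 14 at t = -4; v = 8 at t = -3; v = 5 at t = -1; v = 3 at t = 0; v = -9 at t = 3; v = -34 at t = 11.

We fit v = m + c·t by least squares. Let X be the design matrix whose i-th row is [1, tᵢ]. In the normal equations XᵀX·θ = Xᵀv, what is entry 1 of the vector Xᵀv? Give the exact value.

Entry 1 ↔ basis 1, so (Xᵀv)_{1} = Σᵢ vᵢ = (1)·(14) + (1)·(8) + (1)·(5) + (1)·(3) + (1)·(-9) + (1)·(-34) = -13.

-13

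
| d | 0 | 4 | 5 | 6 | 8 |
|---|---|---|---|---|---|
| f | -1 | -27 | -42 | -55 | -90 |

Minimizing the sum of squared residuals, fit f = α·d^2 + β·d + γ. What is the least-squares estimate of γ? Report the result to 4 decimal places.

From the data, Σd^2·d^2 = 6273, Σd^2·d = 917, Σd^2 = 141, Σd·d = 141, Σd = 23, Σ1 = 5.
Right-hand side: Σd^2·f = -9222, Σd·f = -1368, Σf = -215.
XᵀX·[α, β, γ]ᵀ = Xᵀf becomes [[6273, 917, 141]; [917, 141, 23]; [141, 23, 5]]·[α, β, γ]ᵀ = [-9222, -1368, -215]ᵀ.
Solving the 3×3 system (Gaussian elimination) gives α = -2153/2002, β = -5139/2002, γ = -866/1001.

γ = -0.8651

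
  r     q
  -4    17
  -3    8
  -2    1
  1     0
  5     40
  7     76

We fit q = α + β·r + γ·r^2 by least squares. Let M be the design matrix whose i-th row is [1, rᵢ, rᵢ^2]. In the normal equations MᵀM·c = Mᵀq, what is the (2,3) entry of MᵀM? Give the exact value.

Row 2 ↔ basis r, column 3 ↔ basis r^2, so (MᵀM)_{2,3} = Σᵢ (r)·(r^2) = (-4)·(16) + (-3)·(9) + (-2)·(4) + (1)·(1) + (5)·(25) + (7)·(49) = 370.

370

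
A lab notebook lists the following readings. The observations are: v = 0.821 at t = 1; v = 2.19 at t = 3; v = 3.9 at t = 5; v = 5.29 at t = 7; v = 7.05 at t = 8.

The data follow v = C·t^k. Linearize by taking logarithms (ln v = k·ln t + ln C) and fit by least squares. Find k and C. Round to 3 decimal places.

k = 1.006, C = 0.785

Linearized form: ln v = k·ln t + ln C. From the 5 transformed points,
Σln t = 6.7334, Σ(ln t)² = 11.9079, Σln v = 5.5665, Σln t·ln v = 10.3544.
Equations: 11.9079·k + 6.7334·ln C = 10.3544;  6.7334·k + 5·ln C = 5.5665.
Slope k = (n·Σln t·ln v − Σln t·Σln v)/(n·Σ(ln t)² − (Σln t)²) = (5·10.3544 − 6.7334·5.5665)/14.2007 = 1.00631; ln C = (Σln v − k·Σln t)/n = -0.24188, so C = exp(-0.24188) = 0.78515.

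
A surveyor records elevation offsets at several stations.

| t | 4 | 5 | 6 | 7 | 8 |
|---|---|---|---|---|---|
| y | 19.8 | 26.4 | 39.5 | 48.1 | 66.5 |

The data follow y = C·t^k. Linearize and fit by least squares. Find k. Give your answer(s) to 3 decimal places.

Taking logs, ln y = k·ln t + ln C, so regress ln y on ln t.
XᵀX = [[15.8331, 8.8128]; [8.8128, 5]], rhs = [32.2593, 18.0058]ᵀ  (here Σln t = 8.8128, Σ(ln t)² = 15.8331, Σln y = 18.0058, Σln t·ln y = 32.2593).
Δ = 15.8331·5 − (8.8128)² = 1.4995; k = (32.2593·5 − 8.8128·18.0058)/1.4995 = 1.74301, ln C = (15.8331·18.0058 − 8.8128·32.2593)/1.4995 = 0.52900.

k = 1.743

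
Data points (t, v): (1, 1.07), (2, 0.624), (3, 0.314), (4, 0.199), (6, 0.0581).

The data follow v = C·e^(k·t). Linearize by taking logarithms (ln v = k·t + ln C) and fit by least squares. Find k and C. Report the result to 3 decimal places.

Linearized form: ln v = k·t + ln C. From the 5 transformed points,
Σt = 16.0000, Σ(t)² = 66.0000, Σln v = -6.0223, Σt·ln v = -27.8820.
Normal system: [[66.0000, 16.0000]; [16.0000, 5]]·[k, ln C]ᵀ = [-27.8820, -6.0223]ᵀ.
Δ = 66.0000·5 − (16.0000)² = 74.0000; k = (-27.8820·5 − 16.0000·-6.0223)/74.0000 = -0.58179, ln C = (66.0000·-6.0223 − 16.0000·-27.8820)/74.0000 = 0.65725, so C = exp(0.65725) = 1.92948.

k = -0.582, C = 1.929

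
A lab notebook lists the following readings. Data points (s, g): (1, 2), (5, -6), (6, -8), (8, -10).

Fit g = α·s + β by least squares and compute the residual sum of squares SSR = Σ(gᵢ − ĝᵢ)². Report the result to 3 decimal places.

SSR = 1.615

With design matrix M, MᵀM = [[126, 20]; [20, 4]] and Mᵀg = [-156, -22]ᵀ.
det = 126·4 − 20² = 104.
α = ((-156)·4 − 20·(-22))/104 = -23/13; β = (126·(-22) − 20·(-156))/104 = 87/26.
Residuals: 11/26, -1/2, -19/26, 21/26; SSR = 21/13.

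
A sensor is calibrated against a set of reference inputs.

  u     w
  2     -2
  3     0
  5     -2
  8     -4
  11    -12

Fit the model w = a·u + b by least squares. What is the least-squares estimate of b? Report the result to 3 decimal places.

Sums needed: Σu·u = 223, Σu = 29, Σ1 = 5.
And Σu·w = -178, Σw = -20.
So AᵀA·[a, b]ᵀ = Aᵀw: [[223, 29]; [29, 5]]·[a, b]ᵀ = [-178, -20]ᵀ.
Eliminating b: 5·(row 1) − 29·(row 2) gives 274·a = 5·(-178) − 29·(-20) = -310, so a = -155/137.
Then b = ((-20) − 29·(-155/137))/5 = 351/137.

b = 2.562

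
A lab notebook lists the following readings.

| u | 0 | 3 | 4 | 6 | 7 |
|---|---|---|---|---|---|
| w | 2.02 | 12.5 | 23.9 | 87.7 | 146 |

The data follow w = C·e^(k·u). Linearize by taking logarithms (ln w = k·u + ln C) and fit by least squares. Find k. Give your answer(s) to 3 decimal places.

Taking logs, ln w = k·u + ln C, so regress ln w on u.
AᵀA = [[110.0000, 20.0000]; [20.0000, 5]], rhs = [82.0015, 15.8602]ᵀ  (here Σu = 20.0000, Σ(u)² = 110.0000, Σln w = 15.8602, Σu·ln w = 82.0015).
Solving (det = 150.0000): k = 0.61868, ln C = 0.69731.

k = 0.619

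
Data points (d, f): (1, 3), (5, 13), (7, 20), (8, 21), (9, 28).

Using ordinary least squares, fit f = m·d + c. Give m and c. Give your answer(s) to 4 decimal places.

Forming AᵀA = [[220, 30]; [30, 5]] and Aᵀf = [628, 85]ᵀ gives AᵀA·[m, c]ᵀ = Aᵀf.
Determinant 220·5 − 30² = 200.
m = (628·5 − 30·85)/200 = 59/20; c = (220·85 − 30·628)/200 = -7/10.

m = 2.9500, c = -0.7000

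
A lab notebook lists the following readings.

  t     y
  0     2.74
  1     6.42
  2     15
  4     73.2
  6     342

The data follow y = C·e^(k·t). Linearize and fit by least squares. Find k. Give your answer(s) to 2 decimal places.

Let Y = ln y. Fitting Y = k·t + ln C by least squares:
Σt = 13.0000, Σ(t)² = 57.0000, Σln y = 15.7034, Σt·ln y = 59.4572.
Normal system: [[57.0000, 13.0000]; [13.0000, 5]]·[k, ln C]ᵀ = [59.4572, 15.7034]ᵀ.
Δ = 57.0000·5 − (13.0000)² = 116.0000; k = (59.4572·5 − 13.0000·15.7034)/116.0000 = 0.80294, ln C = (57.0000·15.7034 − 13.0000·59.4572)/116.0000 = 1.05304.

k = 0.80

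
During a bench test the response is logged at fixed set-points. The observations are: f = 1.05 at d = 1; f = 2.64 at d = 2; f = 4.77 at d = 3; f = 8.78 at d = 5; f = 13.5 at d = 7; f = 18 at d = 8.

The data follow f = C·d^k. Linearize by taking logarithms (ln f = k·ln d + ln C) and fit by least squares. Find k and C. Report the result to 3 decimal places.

With ln fᵢ as the transformed response and ln dᵢ as the regressor:
Σln d = 7.4265, Σ(ln d)² = 12.3883, Σln f = 10.2475, Σln d·ln f = 16.9607.
Equations: 12.3883·k + 7.4265·ln C = 16.9607;  7.4265·k + 6·ln C = 10.2475.
Solving (det = 19.1764): k = 1.33817, ln C = 0.05158, so C = exp(0.05158) = 1.05294.

k = 1.338, C = 1.053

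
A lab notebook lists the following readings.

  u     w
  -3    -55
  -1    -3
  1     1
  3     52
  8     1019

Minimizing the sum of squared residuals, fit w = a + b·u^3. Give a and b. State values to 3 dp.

a = -1.242, b = 1.993

MᵀM·[a, b]ᵀ = Mᵀw reads: 5·a + 512·b = 1014;  512·a + 263604·b = 524621.
det = 5·263604 − 512² = 1055876.
a = (1014·263604 − 512·524621)/1055876 = -327874/263969; b = (5·524621 − 512·1014)/1055876 = 2103937/1055876.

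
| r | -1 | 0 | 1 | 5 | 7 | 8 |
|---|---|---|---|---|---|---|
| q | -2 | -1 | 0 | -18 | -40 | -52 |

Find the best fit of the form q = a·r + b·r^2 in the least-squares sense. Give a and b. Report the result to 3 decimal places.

a = 1.082, b = -0.955

Sums needed: Σr·r = 140, Σr·r^2 = 980, Σr^2·r^2 = 7124.
Right-hand side: Σr·q = -784, Σr^2·q = -5740.
MᵀM·[a, b]ᵀ = Mᵀq becomes [[140, 980]; [980, 7124]]·[a, b]ᵀ = [-784, -5740]ᵀ.
Δ = 140·7124 − 980² = 36960.
a = ((-784)·7124 − 980·(-5740))/36960 = 119/110; b = (140·(-5740) − 980·(-784))/36960 = -21/22.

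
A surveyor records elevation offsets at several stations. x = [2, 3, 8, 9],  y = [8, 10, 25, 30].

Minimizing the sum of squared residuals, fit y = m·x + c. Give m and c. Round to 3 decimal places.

m = 3.095, c = 1.230

Forming AᵀA = [[158, 22]; [22, 4]] and Aᵀy = [516, 73]ᵀ gives AᵀA·[m, c]ᵀ = Aᵀy.
Δ = 158·4 − 22² = 148.
m = (516·4 − 22·73)/148 = 229/74; c = (158·73 − 22·516)/148 = 91/74.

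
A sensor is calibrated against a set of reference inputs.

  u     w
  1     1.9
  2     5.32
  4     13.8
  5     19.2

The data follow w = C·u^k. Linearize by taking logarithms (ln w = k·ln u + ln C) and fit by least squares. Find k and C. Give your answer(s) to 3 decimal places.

Let Y = ln w. Fitting Y = k·ln u + ln C by least squares:
Σln u = 3.6889, Σ(ln u)² = 4.9926, Σln w = 7.8929, Σln u·ln w = 9.5529.
Equations: 4.9926·k + 3.6889·ln C = 9.5529;  3.6889·k + 4·ln C = 7.8929.
Solving (det = 6.3624): k = 1.42958, ln C = 0.65484, so C = exp(0.65484) = 1.92483.

k = 1.430, C = 1.925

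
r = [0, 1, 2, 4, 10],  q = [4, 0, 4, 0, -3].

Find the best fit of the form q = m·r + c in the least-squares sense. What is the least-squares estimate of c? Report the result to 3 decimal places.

c = 3.098

Compute the Gram sums: Σr·r = 121, Σr = 17, Σ1 = 5.
Moment sums: Σr·q = -22, Σq = 5.
det = 121·5 − 17² = 316.
m = ((-22)·5 − 17·5)/316 = -195/316; c = (121·5 − 17·(-22))/316 = 979/316.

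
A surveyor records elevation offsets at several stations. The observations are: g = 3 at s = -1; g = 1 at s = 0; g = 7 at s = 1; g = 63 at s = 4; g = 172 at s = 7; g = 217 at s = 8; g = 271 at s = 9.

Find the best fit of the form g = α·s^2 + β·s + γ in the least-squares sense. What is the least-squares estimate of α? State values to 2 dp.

α = 2.95

From the data, Σs^2·s^2 = 13316, Σs^2·s = 1648, Σs^2 = 212, Σs·s = 212, Σs = 28, Σ1 = 7.
And Σs^2·g = 45285, Σs·g = 5635, Σg = 734.
So XᵀX·[α, β, γ]ᵀ = Xᵀg: [[13316, 1648, 212]; [1648, 212, 28]; [212, 28, 7]]·[α, β, γ]ᵀ = [45285, 5635, 734]ᵀ.
Inverting the 3×3 Gram matrix, [α, β, γ]ᵀ = [10243/3468, 291433/86700, 14164/7225]ᵀ.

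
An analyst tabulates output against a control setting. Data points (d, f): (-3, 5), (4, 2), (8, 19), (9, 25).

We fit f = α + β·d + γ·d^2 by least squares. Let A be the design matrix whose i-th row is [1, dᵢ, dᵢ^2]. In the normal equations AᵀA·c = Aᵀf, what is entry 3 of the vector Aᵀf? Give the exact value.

Entry 3 ↔ basis d^2, so (Aᵀf)_{3} = Σᵢ (d^2)·fᵢ = (9)·(5) + (16)·(2) + (64)·(19) + (81)·(25) = 3318.

3318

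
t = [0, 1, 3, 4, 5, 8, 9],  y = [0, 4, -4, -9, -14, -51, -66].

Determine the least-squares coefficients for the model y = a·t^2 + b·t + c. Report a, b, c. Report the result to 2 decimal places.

a = -1.04, b = 1.88, c = 1.06

The normal equations are: 11620·a + 1458·b + 196·c = -9136;  1458·a + 196·b + 30·c = -1116;  196·a + 30·b + 7·c = -140.
Solving the 3×3 system (Gaussian elimination) gives a = -57434/55209, b = 4948/2629, c = 5332/5019.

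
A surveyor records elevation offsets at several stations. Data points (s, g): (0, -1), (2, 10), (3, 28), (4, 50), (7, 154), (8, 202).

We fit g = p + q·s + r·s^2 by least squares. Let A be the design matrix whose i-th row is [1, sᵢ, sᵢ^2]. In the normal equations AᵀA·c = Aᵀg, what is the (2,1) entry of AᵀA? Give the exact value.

Row 2 ↔ basis s, column 1 ↔ basis 1, so (AᵀA)_{2,1} = Σᵢ s = (0)·(1) + (2)·(1) + (3)·(1) + (4)·(1) + (7)·(1) + (8)·(1) = 24.

24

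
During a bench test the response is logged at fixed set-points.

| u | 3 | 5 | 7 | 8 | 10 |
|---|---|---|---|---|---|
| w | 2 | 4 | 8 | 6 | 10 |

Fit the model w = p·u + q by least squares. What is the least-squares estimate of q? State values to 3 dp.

q = -1.233

With design matrix M, MᵀM = [[247, 33]; [33, 5]] and Mᵀw = [230, 30]ᵀ.
Determinant 247·5 − 33² = 146.
p = (230·5 − 33·30)/146 = 80/73; q = (247·30 − 33·230)/146 = -90/73.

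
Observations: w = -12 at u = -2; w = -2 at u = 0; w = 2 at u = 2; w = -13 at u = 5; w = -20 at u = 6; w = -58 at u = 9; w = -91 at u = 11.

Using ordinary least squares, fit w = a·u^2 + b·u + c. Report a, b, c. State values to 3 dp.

a = -1.017, b = 2.998, c = -1.604

From the data, Σu^2·u^2 = 23155, Σu^2·u = 2401, Σu^2 = 271, Σu·u = 271, Σu = 31, Σ1 = 7.
For Mᵀw: Σu^2·w = -16794, Σu·w = -1680, Σw = -194.
Normal equations: [[23155, 2401, 271]; [2401, 271, 31]; [271, 31, 7]]·[a, b, c]ᵀ = [-16794, -1680, -194]ᵀ.
Solving the 3×3 system (Gaussian elimination) gives a = -49699/48849, b = 439370/146547, c = -235043/146547.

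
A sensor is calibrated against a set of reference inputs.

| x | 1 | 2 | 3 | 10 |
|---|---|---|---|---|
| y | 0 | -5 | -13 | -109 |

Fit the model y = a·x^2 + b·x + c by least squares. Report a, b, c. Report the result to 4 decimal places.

a = -0.8091, b = -3.2345, c = 4.2473

The normal system MᵀM·[a, b, c]ᵀ = Mᵀy is [[10098, 1036, 114]; [1036, 114, 16]; [114, 16, 4]]·[a, b, c]ᵀ = [-11037, -1139, -127]ᵀ.
Solving the 3×3 system (Gaussian elimination) gives a = -89/110, b = -1779/550, c = 1168/275.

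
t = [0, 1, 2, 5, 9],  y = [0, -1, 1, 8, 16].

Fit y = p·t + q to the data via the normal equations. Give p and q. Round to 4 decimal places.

p = 1.9436, q = -1.8083

Setting ∂/∂p … = 0 gives: 111·p + 17·q = 185;  17·p + 5·q = 24.
(Σt·t = 111, Σt = 17, Σ1 = 5, Σt·y = 185, Σy = 24.)
Δ = 111·5 − 17² = 266.
p = (185·5 − 17·24)/266 = 517/266; q = (111·24 − 17·185)/266 = -481/266.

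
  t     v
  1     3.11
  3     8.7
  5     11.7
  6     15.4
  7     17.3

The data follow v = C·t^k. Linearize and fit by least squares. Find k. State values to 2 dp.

k = 0.87

Taking logs, ln v = k·ln t + ln C, so regress ln v on ln t.
Σln t = 6.4457, Σ(ln t)² = 10.7942, Σln v = 11.3426, Σln t·ln v = 16.7818.
Equations: 10.7942·k + 6.4457·ln C = 16.7818;  6.4457·k + 5·ln C = 11.3426.
Solving (det = 12.4237): k = 0.86910, ln C = 1.14812.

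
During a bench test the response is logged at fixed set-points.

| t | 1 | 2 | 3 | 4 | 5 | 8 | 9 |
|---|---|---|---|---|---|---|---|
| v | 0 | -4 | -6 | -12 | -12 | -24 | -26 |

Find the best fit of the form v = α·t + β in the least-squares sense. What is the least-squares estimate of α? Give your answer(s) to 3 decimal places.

α = -3.277

Normal-equation sums: Σt·t = 200, Σt = 32, Σ1 = 7.
Right-hand side: Σt·v = -560, Σv = -84.
MᵀM·[α, β]ᵀ = Mᵀv becomes [[200, 32]; [32, 7]]·[α, β]ᵀ = [-560, -84]ᵀ.
det = 200·7 − 32² = 376.
α = ((-560)·7 − 32·(-84))/376 = -154/47; β = (200·(-84) − 32·(-560))/376 = 140/47.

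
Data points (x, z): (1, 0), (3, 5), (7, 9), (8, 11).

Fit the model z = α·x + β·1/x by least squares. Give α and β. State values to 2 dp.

Setting ∂/∂α … = 0 gives: 123·α + 4·β = 166;  4·α + (32377/28224)·β = 727/168.
(Σx·x = 123, Σx·1/x = 4, Σ1/x·1/x = 32377/28224, Σx·z = 166, Σ1/x·z = 727/168.)
Eliminating β: (32377/28224)·(row 1) − 4·(row 2) gives (1176929/9408)·α = (32377/28224)·166 − 4·(727/168) = 2443019/14112, so α = 4886038/3530787.
Then β = ((727/168) − 4·(4886038/3530787))/(32377/28224) = -1239336/1176929.

α = 1.38, β = -1.05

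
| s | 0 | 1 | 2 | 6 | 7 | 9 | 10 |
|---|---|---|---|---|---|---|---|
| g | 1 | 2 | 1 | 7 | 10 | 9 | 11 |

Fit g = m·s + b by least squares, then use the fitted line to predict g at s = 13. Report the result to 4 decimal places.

ĝ = 14.3571

From the data, Σs·s = 271, Σs = 35, Σ1 = 7.
And Σs·g = 307, Σg = 41.
Δ = 271·7 − 35² = 672.
m = (307·7 − 35·41)/672 = 17/16; b = (271·41 − 35·307)/672 = 61/112.
At s = 13: ĝ = (17/16)·(13) + (61/112)·(1) = 201/14.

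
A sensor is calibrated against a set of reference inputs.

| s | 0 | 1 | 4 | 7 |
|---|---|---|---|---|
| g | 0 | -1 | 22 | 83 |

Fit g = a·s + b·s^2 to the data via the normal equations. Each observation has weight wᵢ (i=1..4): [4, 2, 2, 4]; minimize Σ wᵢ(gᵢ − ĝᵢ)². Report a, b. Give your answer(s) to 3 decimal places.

Setting ∂/∂a … = 0 gives: 230·a + 1502·b = 2498;  1502·a + 10118·b = 16970.
Eliminating b: 10118·(row 1) − 1502·(row 2) gives 71136·a = 10118·2498 − 1502·16970 = -214176, so a = -2231/741.
Then b = (16970 − 1502·(-2231/741))/10118 = 1574/741.

a = -3.011, b = 2.124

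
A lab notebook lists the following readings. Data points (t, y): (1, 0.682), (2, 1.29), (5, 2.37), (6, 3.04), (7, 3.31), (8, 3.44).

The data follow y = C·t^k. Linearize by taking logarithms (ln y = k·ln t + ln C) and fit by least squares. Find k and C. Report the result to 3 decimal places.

Let Y = ln y. Fitting Y = k·ln t + ln C by least squares:
Over the data: Σln t = 8.1197, Σ(ln t)² = 14.3918, Σln y = 4.2791, Σln t·ln y = 8.4557.
Normal system: [[14.3918, 8.1197]; [8.1197, 6]]·[k, ln C]ᵀ = [8.4557, 4.2791]ᵀ.
Δ = 14.3918·6 − (8.1197)² = 20.4213; k = (8.4557·6 − 8.1197·4.2791)/20.4213 = 0.78297, ln C = (14.3918·4.2791 − 8.1197·8.4557)/20.4213 = -0.34641, so C = exp(-0.34641) = 0.70723.

k = 0.783, C = 0.707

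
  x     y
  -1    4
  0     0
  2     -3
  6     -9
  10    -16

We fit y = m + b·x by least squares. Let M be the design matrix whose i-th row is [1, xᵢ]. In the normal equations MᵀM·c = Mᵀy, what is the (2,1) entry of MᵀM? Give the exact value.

17

Row 2 ↔ basis x, column 1 ↔ basis 1, so (MᵀM)_{2,1} = Σᵢ x = (-1)·(1) + (0)·(1) + (2)·(1) + (6)·(1) + (10)·(1) = 17.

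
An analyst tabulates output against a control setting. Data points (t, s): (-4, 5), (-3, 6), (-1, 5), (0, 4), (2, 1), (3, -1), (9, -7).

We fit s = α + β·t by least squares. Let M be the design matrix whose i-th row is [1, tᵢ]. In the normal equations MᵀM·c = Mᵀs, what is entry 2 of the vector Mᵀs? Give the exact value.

-107

Entry 2 ↔ basis t, so (Mᵀs)_{2} = Σᵢ (t)·sᵢ = (-4)·(5) + (-3)·(6) + (-1)·(5) + (0)·(4) + (2)·(1) + (3)·(-1) + (9)·(-7) = -107.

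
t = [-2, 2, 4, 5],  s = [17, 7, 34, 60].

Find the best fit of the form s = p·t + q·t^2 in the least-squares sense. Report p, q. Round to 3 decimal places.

Forming AᵀA = [[49, 189]; [189, 913]] and Aᵀs = [416, 2140]ᵀ gives AᵀA·[p, q]ᵀ = Aᵀs.
Determinant 49·913 − 189² = 9016.
p = (416·913 − 189·2140)/9016 = -6163/2254; q = (49·2140 − 189·416)/9016 = 937/322.

p = -2.734, q = 2.910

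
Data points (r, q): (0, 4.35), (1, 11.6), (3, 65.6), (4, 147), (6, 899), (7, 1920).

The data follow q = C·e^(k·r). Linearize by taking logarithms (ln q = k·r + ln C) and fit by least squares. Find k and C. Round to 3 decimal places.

k = 0.869, C = 4.637

Let Y = ln q. Fitting Y = k·r + ln C by least squares:
Sums: Σr = 21.0000, Σ(r)² = 111.0000, Σln q = 27.4566, Σr·ln q = 128.6917.
Normal system: [[111.0000, 21.0000]; [21.0000, 6]]·[k, ln C]ᵀ = [128.6917, 27.4566]ᵀ.
Slope k = (n·Σr·ln q − Σr·Σln q)/(n·Σ(r)² − (Σr)²) = (6·128.6917 − 21.0000·27.4566)/225.0000 = 0.86917; ln C = (Σln q − k·Σr)/n = 1.53401, so C = exp(1.53401) = 4.63671.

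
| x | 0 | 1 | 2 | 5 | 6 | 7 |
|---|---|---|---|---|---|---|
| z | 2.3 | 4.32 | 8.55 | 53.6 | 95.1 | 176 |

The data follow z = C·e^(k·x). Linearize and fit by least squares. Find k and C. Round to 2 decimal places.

With ln zᵢ as the transformed response and xᵢ as the regressor:
Σx = 21.0000, Σ(x)² = 115.0000, Σln z = 18.1491, Σx·ln z = 89.1858.
Equations: 115.0000·k + 21.0000·ln C = 89.1858;  21.0000·k + 6·ln C = 18.1491.
Δ = 115.0000·6 − (21.0000)² = 249.0000; k = (89.1858·6 − 21.0000·18.1491)/249.0000 = 0.61841, ln C = (115.0000·18.1491 − 21.0000·89.1858)/249.0000 = 0.86040, so C = exp(0.86040) = 2.36410.

k = 0.62, C = 2.36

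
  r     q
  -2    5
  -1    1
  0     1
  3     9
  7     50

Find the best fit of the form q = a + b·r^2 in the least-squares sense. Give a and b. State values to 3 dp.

Forming AᵀA = [[5, 63]; [63, 2499]] and Aᵀq = [66, 2552]ᵀ gives AᵀA·[a, b]ᵀ = Aᵀq.
Eliminating b: 2499·(row 1) − 63·(row 2) gives 8526·a = 2499·66 − 63·2552 = 4158, so a = 99/203.
Then b = (2552 − 63·(99/203))/2499 = 4301/4263.

a = 0.488, b = 1.009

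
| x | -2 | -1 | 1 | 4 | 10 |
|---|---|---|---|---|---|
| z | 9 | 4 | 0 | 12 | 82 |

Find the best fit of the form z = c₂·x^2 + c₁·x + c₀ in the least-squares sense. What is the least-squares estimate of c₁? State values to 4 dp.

AᵀA·[c₂, c₁, c₀]ᵀ = Aᵀz reads: 10274·c₂ + 1056·c₁ + 122·c₀ = 8432;  1056·c₂ + 122·c₁ + 12·c₀ = 846;  122·c₂ + 12·c₁ + 5·c₀ = 107.
(Σx^2·x^2 = 10274, Σx^2·x = 1056, Σx^2 = 122, Σx·x = 122, Σx = 12, Σ1 = 5, Σx^2·z = 8432, Σx·z = 846, Σz = 107.)
Row-reducing yields c₂ = 12897/13559, c₁ = -19893/13559, c₀ = 3317/1937.

c₁ = -1.4671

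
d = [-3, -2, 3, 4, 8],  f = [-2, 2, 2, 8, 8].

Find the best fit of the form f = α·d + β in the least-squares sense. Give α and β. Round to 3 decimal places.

α = 0.829, β = 1.941

From the data, Σd·d = 102, Σd = 10, Σ1 = 5.
For Aᵀf: Σd·f = 104, Σf = 18.
AᵀA·[α, β]ᵀ = Aᵀf becomes [[102, 10]; [10, 5]]·[α, β]ᵀ = [104, 18]ᵀ.
Eliminating β: 5·(row 1) − 10·(row 2) gives 410·α = 5·104 − 10·18 = 340, so α = 34/41.
Then β = (18 − 10·(34/41))/5 = 398/205.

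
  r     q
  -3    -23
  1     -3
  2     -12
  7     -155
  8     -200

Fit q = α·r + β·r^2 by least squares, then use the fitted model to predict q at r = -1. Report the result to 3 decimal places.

q̂ = -1.947

From the data, Σr·r = 127, Σr·r^2 = 837, Σr^2·r^2 = 6595.
Right-hand side: Σr·q = -2643, Σr^2·q = -20653.
MᵀM·[α, β]ᵀ = Mᵀq becomes [[127, 837]; [837, 6595]]·[α, β]ᵀ = [-2643, -20653]ᵀ.
det = 127·6595 − 837² = 136996.
α = ((-2643)·6595 − 837·(-20653))/136996 = -36006/34249; β = (127·(-20653) − 837·(-2643))/136996 = -102685/34249.
At r = -1: q̂ = (-36006/34249)·(-1) + (-102685/34249)·(1) = -66679/34249.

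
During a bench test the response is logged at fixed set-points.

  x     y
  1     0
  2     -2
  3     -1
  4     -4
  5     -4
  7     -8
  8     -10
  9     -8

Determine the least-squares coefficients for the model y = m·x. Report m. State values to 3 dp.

m = -1.008

Entries of AᵀA: Σx·x = 249.
Right-hand side: Σx·y = -251.
So AᵀA·[m]ᵀ = Aᵀy: [[249]]·[m]ᵀ = [-251]ᵀ.
Hence m = -251 / 249 ≈ -1.00803.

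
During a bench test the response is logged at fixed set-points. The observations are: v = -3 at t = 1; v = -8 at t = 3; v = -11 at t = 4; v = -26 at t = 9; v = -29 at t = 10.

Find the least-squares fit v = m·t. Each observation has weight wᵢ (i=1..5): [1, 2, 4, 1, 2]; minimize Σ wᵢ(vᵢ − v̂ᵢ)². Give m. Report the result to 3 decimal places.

m = -2.860

MᵀWM·[m]ᵀ = MᵀWv reads: 364·m = -1041.
(Σwᵢ·t·t = 364, Σwᵢ·t·v = -1041.)
m = (-1041)/364 = -2.85989.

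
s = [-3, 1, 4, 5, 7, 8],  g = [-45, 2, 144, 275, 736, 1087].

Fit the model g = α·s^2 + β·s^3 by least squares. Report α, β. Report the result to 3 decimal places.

α = 1.021, β = 1.997

XᵀX·[α, β]ᵀ = Xᵀg reads: 7460·α + 53482·β = 114408;  53482·α + 400244·β = 853800.
Eliminating β: 400244·(row 1) − 53482·(row 2) gives 125495916·α = 400244·114408 − 53482·853800 = 128183952, so α = 821692/804461.
Then β = (853800 − 53482·(821692/804461))/400244 = 20881612/10457993.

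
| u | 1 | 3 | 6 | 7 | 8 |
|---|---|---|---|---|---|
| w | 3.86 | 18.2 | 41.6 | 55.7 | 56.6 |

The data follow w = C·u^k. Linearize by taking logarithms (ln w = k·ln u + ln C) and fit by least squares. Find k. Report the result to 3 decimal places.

k = 1.317

Taking logs, ln w = k·ln u + ln C, so regress ln w on ln u.
Σln u = 6.9157, Σ(ln u)² = 12.5280, Σln w = 16.0362, Σln u·ln w = 26.0826.
Equations: 12.5280·k + 6.9157·ln C = 26.0826;  6.9157·k + 5·ln C = 16.0362.
Slope k = (n·Σln u·ln w − Σln u·Σln w)/(n·Σ(ln u)² − (Σln u)²) = (5·26.0826 − 6.9157·16.0362)/14.8127 = 1.31718; ln C = (Σln w − k·Σln u)/n = 1.38539.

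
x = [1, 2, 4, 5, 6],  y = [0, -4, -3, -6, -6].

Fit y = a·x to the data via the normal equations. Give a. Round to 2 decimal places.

a = -1.05

AᵀA·[a]ᵀ = Aᵀy reads: 82·a = -86.
(Σx·x = 82, Σx·y = -86.)
Hence a = -86 / 82 ≈ -1.04878.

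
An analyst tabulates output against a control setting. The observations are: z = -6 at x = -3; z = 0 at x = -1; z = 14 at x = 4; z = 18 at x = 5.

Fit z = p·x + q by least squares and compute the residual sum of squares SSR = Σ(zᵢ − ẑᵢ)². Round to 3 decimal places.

SSR = 0.581

Setting ∂/∂p … = 0 gives: 51·p + 5·q = 164;  5·p + 4·q = 26.
(Σx·x = 51, Σx = 5, Σ1 = 4, Σx·z = 164, Σz = 26.)
Eliminating q: 4·(row 1) − 5·(row 2) gives 179·p = 4·164 − 5·26 = 526, so p = 526/179.
Then q = (26 − 5·(526/179))/4 = 506/179.
Residuals: -2/179, 20/179, -104/179, 86/179; SSR = 104/179.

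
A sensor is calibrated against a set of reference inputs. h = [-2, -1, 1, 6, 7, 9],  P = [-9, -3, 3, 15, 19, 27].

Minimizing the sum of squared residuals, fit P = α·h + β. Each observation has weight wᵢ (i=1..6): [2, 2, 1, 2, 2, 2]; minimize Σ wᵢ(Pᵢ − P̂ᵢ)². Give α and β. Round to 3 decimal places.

α = 3.023, β = -1.536

Forming MᵀWM = [[343, 39]; [39, 11]] and MᵀWP = [977, 101]ᵀ gives MᵀWM·[α, β]ᵀ = MᵀWP.
Δ = 343·11 − 39² = 2252.
α = (977·11 − 39·101)/2252 = 1702/563; β = (343·101 − 39·977)/2252 = -865/563.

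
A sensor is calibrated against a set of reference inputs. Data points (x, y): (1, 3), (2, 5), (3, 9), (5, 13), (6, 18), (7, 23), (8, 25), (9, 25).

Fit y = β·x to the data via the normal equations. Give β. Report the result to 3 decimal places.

The normal system MᵀM·[β]ᵀ = Mᵀy is [[269]]·[β]ᵀ = [799]ᵀ.
β = 799/269 = 2.97026.

β = 2.970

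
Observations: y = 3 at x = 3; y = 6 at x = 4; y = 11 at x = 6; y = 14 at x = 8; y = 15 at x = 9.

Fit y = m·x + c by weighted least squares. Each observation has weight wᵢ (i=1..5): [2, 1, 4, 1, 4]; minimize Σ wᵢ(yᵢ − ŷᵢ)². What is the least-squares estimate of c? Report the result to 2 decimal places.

Compute the Gram sums: Σwᵢ·x·x = 566, Σwᵢ·x = 78, Σwᵢ·1 = 12.
Moment sums: Σwᵢ·x·y = 958, Σwᵢ·y = 130.
Determinant 566·12 − 78² = 708.
m = (958·12 − 78·130)/708 = 113/59; c = (566·130 − 78·958)/708 = -286/177.

c = -1.62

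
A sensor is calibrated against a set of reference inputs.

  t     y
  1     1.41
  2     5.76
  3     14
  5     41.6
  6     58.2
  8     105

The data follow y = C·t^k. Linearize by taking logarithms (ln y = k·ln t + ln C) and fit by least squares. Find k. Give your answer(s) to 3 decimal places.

Linearized form: ln y = k·ln t + ln C. From the 6 transformed points,
Over the data: Σln t = 7.2724, Σ(ln t)² = 11.8122, Σln y = 17.1795, Σln t·ln y = 27.0722.
Normal system: [[11.8122, 7.2724]; [7.2724, 6]]·[k, ln C]ᵀ = [27.0722, 17.1795]ᵀ.
Δ = 11.8122·6 − (7.2724)² = 17.9853; k = (27.0722·6 − 7.2724·17.1795)/17.9853 = 2.08488, ln C = (11.8122·17.1795 − 7.2724·27.0722)/17.9853 = 0.33624.

k = 2.085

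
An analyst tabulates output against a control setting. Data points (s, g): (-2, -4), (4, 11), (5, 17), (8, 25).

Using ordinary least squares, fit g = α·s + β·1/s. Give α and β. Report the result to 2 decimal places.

α = 3.27, β = -4.93

Sums needed: Σs·s = 109, Σs·1/s = 4, Σ1/s·1/s = 589/1600.
For Xᵀg: Σs·g = 337, Σ1/s·g = 451/40.
So XᵀX·[α, β]ᵀ = Xᵀg: [[109, 4]; [4, 589/1600]]·[α, β]ᵀ = [337, 451/40]ᵀ.
Eliminating β: (589/1600)·(row 1) − 4·(row 2) gives (38601/1600)·α = (589/1600)·337 − 4·(451/40) = 126333/1600, so α = 14037/4289.
Then β = ((451/40) − 4·(14037/4289))/(589/1600) = -21160/4289.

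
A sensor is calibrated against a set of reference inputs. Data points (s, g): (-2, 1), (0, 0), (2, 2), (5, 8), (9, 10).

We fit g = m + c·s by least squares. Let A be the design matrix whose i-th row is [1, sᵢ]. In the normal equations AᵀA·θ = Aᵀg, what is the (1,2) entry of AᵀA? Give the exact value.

14

Row 1 ↔ basis 1, column 2 ↔ basis s, so (AᵀA)_{1,2} = Σᵢ s = (1)·(-2) + (1)·(0) + (1)·(2) + (1)·(5) + (1)·(9) = 14.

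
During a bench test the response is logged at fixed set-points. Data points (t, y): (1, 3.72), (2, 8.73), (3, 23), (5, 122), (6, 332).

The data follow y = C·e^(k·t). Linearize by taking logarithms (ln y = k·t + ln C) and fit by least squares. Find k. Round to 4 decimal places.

Linearized form: ln y = k·t + ln C. From the 5 transformed points,
AᵀA = [[75.0000, 17.0000]; [17.0000, 5]], rhs = [73.9047, 17.2251]ᵀ  (here Σt = 17.0000, Σ(t)² = 75.0000, Σln y = 17.2251, Σt·ln y = 73.9047).
Δ = 75.0000·5 − (17.0000)² = 86.0000; k = (73.9047·5 − 17.0000·17.2251)/86.0000 = 0.89181, ln C = (75.0000·17.2251 − 17.0000·73.9047)/86.0000 = 0.41286.

k = 0.8918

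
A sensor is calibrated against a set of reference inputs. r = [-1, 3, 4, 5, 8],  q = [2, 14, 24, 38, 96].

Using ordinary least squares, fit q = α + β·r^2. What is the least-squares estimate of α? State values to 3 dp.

Setting ∂/∂α … = 0 gives: 5·α + 115·β = 174;  115·α + 5059·β = 7606.
det = 5·5059 − 115² = 12070.
α = (174·5059 − 115·7606)/12070 = 164/355; β = (5·7606 − 115·174)/12070 = 106/71.

α = 0.462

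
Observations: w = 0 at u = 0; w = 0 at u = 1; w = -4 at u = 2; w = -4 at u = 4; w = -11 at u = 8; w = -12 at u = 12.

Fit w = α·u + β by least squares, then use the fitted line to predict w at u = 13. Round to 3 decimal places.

ŵ = -14.378

Sums needed: Σu·u = 229, Σu = 27, Σ1 = 6.
Moment sums: Σu·w = -256, Σw = -31.
AᵀA·[α, β]ᵀ = Aᵀw becomes [[229, 27]; [27, 6]]·[α, β]ᵀ = [-256, -31]ᵀ.
Δ = 229·6 − 27² = 645.
α = ((-256)·6 − 27·(-31))/645 = -233/215; β = (229·(-31) − 27·(-256))/645 = -187/645.
At u = 13: ŵ = (-233/215)·(13) + (-187/645)·(1) = -9274/645.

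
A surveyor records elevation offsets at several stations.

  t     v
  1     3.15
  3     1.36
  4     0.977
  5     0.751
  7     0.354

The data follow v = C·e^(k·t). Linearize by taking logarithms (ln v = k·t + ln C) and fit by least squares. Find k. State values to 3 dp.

k = -0.358

With ln vᵢ as the transformed response and tᵢ as the regressor:
Σt = 20.0000, Σ(t)² = 100.0000, Σln v = 0.1068, Σt·ln v = -6.7242.
Equations: 100.0000·k + 20.0000·ln C = -6.7242;  20.0000·k + 5·ln C = 0.1068.
Δ = 100.0000·5 − (20.0000)² = 100.0000; k = (-6.7242·5 − 20.0000·0.1068)/100.0000 = -0.35757, ln C = (100.0000·0.1068 − 20.0000·-6.7242)/100.0000 = 1.45165.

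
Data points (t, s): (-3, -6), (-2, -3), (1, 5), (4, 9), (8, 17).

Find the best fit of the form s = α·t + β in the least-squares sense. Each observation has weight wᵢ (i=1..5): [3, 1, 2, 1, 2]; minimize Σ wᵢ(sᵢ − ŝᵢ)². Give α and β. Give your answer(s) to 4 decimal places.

Normal-equation sums: Σwᵢ·t·t = 177, Σwᵢ·t = 11, Σwᵢ·1 = 9.
For MᵀWs: Σwᵢ·t·s = 378, Σwᵢ·s = 32.
So MᵀWM·[α, β]ᵀ = MᵀWs: [[177, 11]; [11, 9]]·[α, β]ᵀ = [378, 32]ᵀ.
Eliminating β: 9·(row 1) − 11·(row 2) gives 1472·α = 9·378 − 11·32 = 3050, so α = 1525/736.
Then β = (32 − 11·(1525/736))/9 = 753/736.

α = 2.0720, β = 1.0231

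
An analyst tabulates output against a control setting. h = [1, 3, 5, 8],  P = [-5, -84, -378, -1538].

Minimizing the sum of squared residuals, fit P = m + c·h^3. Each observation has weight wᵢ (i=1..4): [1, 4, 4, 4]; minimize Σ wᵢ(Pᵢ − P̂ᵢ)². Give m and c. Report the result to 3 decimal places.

m = -2.983, c = -2.998

Normal-equation sums: Σwᵢ·1 = 13, Σwᵢ·h^3 = 2657, Σwᵢ·h^3·h^3 = 1113993.
For XᵀWP: Σwᵢ·P = -8005, Σwᵢ·h^3·P = -3347901.
Normal equations: [[13, 2657]; [2657, 1113993]]·[m, c]ᵀ = [-8005, -3347901]ᵀ.
det = 13·1113993 − 2657² = 7422260.
m = ((-8005)·1113993 − 2657·(-3347901))/7422260 = -5535252/1855565; c = (13·(-3347901) − 2657·(-8005))/7422260 = -5563357/1855565.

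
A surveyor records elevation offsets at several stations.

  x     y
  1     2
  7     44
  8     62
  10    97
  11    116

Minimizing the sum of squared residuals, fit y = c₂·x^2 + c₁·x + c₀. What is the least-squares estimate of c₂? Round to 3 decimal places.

Entries of AᵀA: Σx^2·x^2 = 31139, Σx^2·x = 3187, Σx^2 = 335, Σx·x = 335, Σx = 37, Σ1 = 5.
Moment sums: Σx^2·y = 29862, Σx·y = 3052, Σy = 321.
Normal equations: [[31139, 3187, 335]; [3187, 335, 37]; [335, 37, 5]]·[c₂, c₁, c₀]ᵀ = [29862, 3052, 321]ᵀ.
Inverting the 3×3 Gram matrix, [c₂, c₁, c₀]ᵀ = [26911/25674, -9161/8558, 24304/12837]ᵀ.

c₂ = 1.048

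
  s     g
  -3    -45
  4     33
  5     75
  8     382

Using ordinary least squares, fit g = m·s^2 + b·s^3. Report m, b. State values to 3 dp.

With design matrix A, AᵀA = [[5058, 36674]; [36674, 282594]] and Aᵀg = [26446, 208286]ᵀ.
Determinant 5058·282594 − 36674² = 84378176.
m = (26446·282594 − 36674·208286)/84378176 = -5162495/2636818; b = (5058·208286 − 36674·26446)/84378176 = 2613437/2636818.

m = -1.958, b = 0.991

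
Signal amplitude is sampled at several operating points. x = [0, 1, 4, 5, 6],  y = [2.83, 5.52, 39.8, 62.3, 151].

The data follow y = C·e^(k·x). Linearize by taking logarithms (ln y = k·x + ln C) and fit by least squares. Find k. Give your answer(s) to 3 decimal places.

Let Y = ln y. Fitting Y = k·x + ln C by least squares:
Over the data: Σx = 16.0000, Σ(x)² = 78.0000, Σln y = 15.5818, Σx·ln y = 67.2073.
Normal system: [[78.0000, 16.0000]; [16.0000, 5]]·[k, ln C]ᵀ = [67.2073, 15.5818]ᵀ.
Slope k = (n·Σx·ln y − Σx·Σln y)/(n·Σ(x)² − (Σx)²) = (5·67.2073 − 16.0000·15.5818)/134.0000 = 0.64723; ln C = (Σln y − k·Σx)/n = 1.04523.

k = 0.647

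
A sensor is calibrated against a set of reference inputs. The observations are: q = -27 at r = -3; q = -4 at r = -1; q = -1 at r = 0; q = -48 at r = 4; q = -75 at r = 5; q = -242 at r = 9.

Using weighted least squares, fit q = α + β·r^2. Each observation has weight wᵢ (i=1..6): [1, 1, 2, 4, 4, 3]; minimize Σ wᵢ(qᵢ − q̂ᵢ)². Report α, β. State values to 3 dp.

α = -0.575, β = -2.979

The normal system MᵀWM·[α, β]ᵀ = MᵀWq is [[15, 417]; [417, 23289]]·[α, β]ᵀ = [-1251, -69625]ᵀ.
Determinant 15·23289 − 417² = 175446.
α = ((-1251)·23289 − 417·(-69625))/175446 = -16819/29241; β = (15·(-69625) − 417·(-1251))/175446 = -87118/29241.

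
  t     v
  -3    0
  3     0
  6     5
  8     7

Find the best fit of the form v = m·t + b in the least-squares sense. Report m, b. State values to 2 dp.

m = 0.64, b = 0.77

XᵀX·[m, b]ᵀ = Xᵀv reads: 118·m + 14·b = 86;  14·m + 4·b = 12.
Eliminating b: 4·(row 1) − 14·(row 2) gives 276·m = 4·86 − 14·12 = 176, so m = 44/69.
Then b = (12 − 14·(44/69))/4 = 53/69.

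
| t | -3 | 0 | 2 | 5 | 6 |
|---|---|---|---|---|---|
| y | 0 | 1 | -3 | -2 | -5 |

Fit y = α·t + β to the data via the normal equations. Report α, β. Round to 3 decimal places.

MᵀM·[α, β]ᵀ = Mᵀy reads: 74·α + 10·β = -46;  10·α + 5·β = -9.
Determinant 74·5 − 10² = 270.
α = ((-46)·5 − 10·(-9))/270 = -14/27; β = (74·(-9) − 10·(-46))/270 = -103/135.

α = -0.519, β = -0.763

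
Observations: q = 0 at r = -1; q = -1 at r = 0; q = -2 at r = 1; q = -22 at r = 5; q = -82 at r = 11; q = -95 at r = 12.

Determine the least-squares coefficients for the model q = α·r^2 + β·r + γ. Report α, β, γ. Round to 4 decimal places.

Normal-equation sums: Σr^2·r^2 = 36004, Σr^2·r = 3184, Σr^2 = 292, Σr·r = 292, Σr = 28, Σ1 = 6.
For Mᵀq: Σr^2·q = -24154, Σr·q = -2154, Σq = -202.
Solving the 3×3 system (Gaussian elimination) gives α = -39221/74526, β = -116785/74526, γ = -9215/12421.

α = -0.5263, β = -1.5670, γ = -0.7419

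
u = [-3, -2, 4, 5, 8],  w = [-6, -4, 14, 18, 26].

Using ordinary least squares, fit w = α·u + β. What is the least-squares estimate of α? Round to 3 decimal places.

Setting ∂/∂α … = 0 gives: 118·α + 12·β = 380;  12·α + 5·β = 48.
det = 118·5 − 12² = 446.
α = (380·5 − 12·48)/446 = 662/223; β = (118·48 − 12·380)/446 = 552/223.

α = 2.969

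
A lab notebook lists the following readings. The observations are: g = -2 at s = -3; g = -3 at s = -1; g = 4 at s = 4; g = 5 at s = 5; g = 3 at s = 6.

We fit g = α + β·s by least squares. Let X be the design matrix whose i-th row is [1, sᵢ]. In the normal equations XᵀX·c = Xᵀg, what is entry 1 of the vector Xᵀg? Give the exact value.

7

Entry 1 ↔ basis 1, so (Xᵀg)_{1} = Σᵢ gᵢ = (1)·(-2) + (1)·(-3) + (1)·(4) + (1)·(5) + (1)·(3) = 7.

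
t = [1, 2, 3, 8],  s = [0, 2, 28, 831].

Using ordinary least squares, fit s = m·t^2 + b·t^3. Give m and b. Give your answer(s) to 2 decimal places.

m = -2.98, b = 2.00

Entries of MᵀM: Σt^2·t^2 = 4194, Σt^2·t^3 = 33044, Σt^3·t^3 = 262938.
And Σt^2·s = 53444, Σt^3·s = 426244.
Normal equations: [[4194, 33044]; [33044, 262938]]·[m, b]ᵀ = [53444, 426244]ᵀ.
Eliminating b: 262938·(row 1) − 33044·(row 2) gives 10856036·m = 262938·53444 − 33044·426244 = -32348264, so m = -8087066/2714009.
Then b = (426244 − 33044·(-8087066/2714009))/262938 = 5415950/2714009.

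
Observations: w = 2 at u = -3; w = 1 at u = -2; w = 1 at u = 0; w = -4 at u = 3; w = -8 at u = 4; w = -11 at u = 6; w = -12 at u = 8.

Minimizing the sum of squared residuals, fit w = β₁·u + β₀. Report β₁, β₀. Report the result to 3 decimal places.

Entries of XᵀX: Σu·u = 138, Σu = 16, Σ1 = 7.
Moment sums: Σu·w = -214, Σw = -31.
det = 138·7 − 16² = 710.
β₁ = ((-214)·7 − 16·(-31))/710 = -501/355; β₀ = (138·(-31) − 16·(-214))/710 = -427/355.

β₁ = -1.411, β₀ = -1.203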